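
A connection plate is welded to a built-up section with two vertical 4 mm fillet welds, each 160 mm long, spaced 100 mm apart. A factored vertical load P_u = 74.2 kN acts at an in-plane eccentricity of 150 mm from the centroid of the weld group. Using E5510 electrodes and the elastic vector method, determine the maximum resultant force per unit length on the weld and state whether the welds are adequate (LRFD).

E55XX → F_EXX = 550 MPa.
Total weld length L_w = 320 mm. Treat welds as unit-width lines.
Polar moment about centroid: J = 2[d³/12 + d(b/2)²] = 2[160³/12 + 160×50²] = 1483000 mm³.
Direct shear f_v = P/L_w = 74.2×10³ / 320 = 231.9 N/mm (vertical).
Torsion M = P·e = 74.2×10³ × 150 = 11130000 N·mm.
Critical point at (x, y) = (50, 80) from centroid. f_tx = M·y/J = 600.5 N/mm; f_ty = M·x/J = 375.3 N/mm.
Resultant f_max = √[f_tx² + (f_v + f_ty)²] = √[600.5² + (231.9 + 375.3)²] = 854 N/mm.
Capacity per unit length: φr_n = 0.75 × 0.6 × 550 × (0.707 × 4) = 699.9 N/mm.
854 > 699.9 → NOT adequate.

f_max ≈ 854 N/mm; NOT adequate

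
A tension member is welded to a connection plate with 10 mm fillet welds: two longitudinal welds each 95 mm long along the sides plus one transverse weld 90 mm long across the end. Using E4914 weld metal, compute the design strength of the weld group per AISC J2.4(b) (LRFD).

φR_n ≈ 462 kN

E49XX → F_EXX = 490 MPa.
t_e = 0.707 × 10 = 7.07 mm.
R_nwl = 0.6 × 490 × 7.07 × 190 × 10⁻³ = 394.9 kN (longitudinal, 2 welds).
R_nwt = 0.6 × 490 × 7.07 × 90 × 10⁻³ = 187.1 kN (transverse, base value).
(i) R_nwl + R_nwt = 582 kN; (ii) 0.85 R_nwl + 1.5 R_nwt = 616.3 kN.
R_n = max = 616.3 kN [governs: (ii)]; φR_n = 462.2 kN.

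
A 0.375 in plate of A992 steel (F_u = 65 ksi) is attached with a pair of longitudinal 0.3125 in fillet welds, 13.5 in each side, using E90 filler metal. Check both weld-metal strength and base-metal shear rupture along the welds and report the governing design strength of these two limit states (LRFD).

E90XX → F_EXX = 90 ksi.
t_e = 0.707 × 0.3125 = 0.2209 in; L = 27 in.
Weld metal: φR_n = 0.75 × 0.6 × 90 × 0.2209 × 27 = 241.6 kip.
Base metal (shear rupture): φR_n = 0.75 × 0.6 × 65 × 0.375 × 27 = 296.2 kip.
Governing: weld metal.

φR_n ≈ 242 kip (weld metal governs)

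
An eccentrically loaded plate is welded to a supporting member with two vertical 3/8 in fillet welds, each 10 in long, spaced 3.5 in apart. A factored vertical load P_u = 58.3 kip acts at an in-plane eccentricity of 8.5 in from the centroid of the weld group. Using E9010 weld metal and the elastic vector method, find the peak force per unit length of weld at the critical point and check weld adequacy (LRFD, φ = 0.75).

f_max ≈ 12.8 kip/in; NOT adequate

E90XX → F_EXX = 90 ksi.
Total weld length L_w = 20 in. Treat welds as unit-width lines.
Polar moment about centroid: J = 2[d³/12 + d(b/2)²] = 2[10³/12 + 10×1.75²] = 227.9 in³.
Direct shear f_v = P/L_w = 58.3 / 20 = 2.915 kip/in (vertical).
Torsion M = P·e = 58.3 × 8.5 = 495.55 kip·in.
Critical point at (x, y) = (1.75, 5) from centroid. f_tx = M·y/J = 10.87 kip/in; f_ty = M·x/J = 3.805 kip/in.
Resultant f_max = √[f_tx² + (f_v + f_ty)²] = √[10.87² + (2.915 + 3.805)²] = 12.78 kip/in.
Capacity per unit length: φr_n = 0.75 × 0.6 × 90 × (0.707 × 0.375) = 10.74 kip/in.
12.78 > 10.74 → NOT adequate.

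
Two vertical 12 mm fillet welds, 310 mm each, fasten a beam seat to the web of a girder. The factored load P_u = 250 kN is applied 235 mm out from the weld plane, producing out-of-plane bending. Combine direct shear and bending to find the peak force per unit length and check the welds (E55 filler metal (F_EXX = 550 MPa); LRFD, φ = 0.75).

f_max ≈ 1880 N/mm; adequate

L_w = 2 × 310 = 620 mm; section modulus (unit throat) S = 2 × L²/6 = 32030 mm².
Direct shear f_v = P/L_w = 250×10³/620 = 403.2 N/mm.
Moment M = P × e = 250×10³ × 235 = 58750000 N·mm; bending f_b = M/S = 1834 N/mm.
f_max = √(f_v² + f_b²) = √(403.2² + 1834²) = 1878 N/mm.
φr_n = 0.75 × 0.6 × 550 × (0.707 × 12) = 2100 N/mm → adequate.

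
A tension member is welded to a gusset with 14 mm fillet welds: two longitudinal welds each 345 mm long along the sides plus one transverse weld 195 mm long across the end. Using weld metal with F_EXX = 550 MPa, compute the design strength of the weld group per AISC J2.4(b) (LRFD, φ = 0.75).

t_e = 0.707 × 14 = 9.898 mm.
R_nwl = 0.6 × 550 × 9.898 × 690 × 10⁻³ = 2254 kN (longitudinal, 2 welds).
R_nwt = 0.6 × 550 × 9.898 × 195 × 10⁻³ = 636.9 kN (transverse, base value).
(i) R_nwl + R_nwt = 2891 kN; (ii) 0.85 R_nwl + 1.5 R_nwt = 2871 kN.
R_n = max = 2891 kN [governs: (i)]; φR_n = 2168 kN.

φR_n ≈ 2170 kN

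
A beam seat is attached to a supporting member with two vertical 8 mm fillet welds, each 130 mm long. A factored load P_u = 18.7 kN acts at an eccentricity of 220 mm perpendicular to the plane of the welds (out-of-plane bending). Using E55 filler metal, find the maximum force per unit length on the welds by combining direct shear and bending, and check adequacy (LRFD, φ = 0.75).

f_max ≈ 734 N/mm; adequate

E55XX → F_EXX = 550 MPa.
L_w = 2 × 130 = 260 mm; section modulus (unit throat) S = 2 × L²/6 = 5633 mm².
Direct shear f_v = P/L_w = 18.7×10³/260 = 71.92 N/mm.
Moment M = P × e = 18.7×10³ × 220 = 4114000 N·mm; bending f_b = M/S = 730.3 N/mm.
f_max = √(f_v² + f_b²) = √(71.92² + 730.3²) = 733.8 N/mm.
φr_n = 0.75 × 0.6 × 550 × (0.707 × 8) = 1400 N/mm → adequate.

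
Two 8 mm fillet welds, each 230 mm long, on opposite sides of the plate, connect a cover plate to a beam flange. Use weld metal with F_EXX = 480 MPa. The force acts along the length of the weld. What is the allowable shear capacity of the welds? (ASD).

Effective throat t_e = 0.707 × 8 = 5.656 mm.
Total length L = 460 mm; A_we = 5.656 × 460 = 2602 mm².
F_nw = 0.6 F_EXX = 0.6 × 480 = 288 MPa.
R_n = 288 × 2602 × 10⁻³ = 749.3 kN; R_n/Ω = 749.3/2.0 = 374.7 kN.

R_n/Ω ≈ 375 kN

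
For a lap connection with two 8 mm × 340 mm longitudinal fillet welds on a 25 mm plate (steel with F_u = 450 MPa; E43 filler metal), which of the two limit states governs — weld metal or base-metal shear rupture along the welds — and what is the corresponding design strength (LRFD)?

E43XX → F_EXX = 430 MPa.
t_e = 0.707 × 8 = 5.656 mm; L = 680 mm.
Weld metal: φR_n = 0.75 × 0.6 × 430 × 5.656 × 680 × 10⁻³ = 744.2 kN.
Base metal (shear rupture): φR_n = 0.75 × 0.6 × 450 × 25 × 680 × 10⁻³ = 3442 kN.
Governing: weld metal.

φR_n ≈ 744 kN (weld metal governs)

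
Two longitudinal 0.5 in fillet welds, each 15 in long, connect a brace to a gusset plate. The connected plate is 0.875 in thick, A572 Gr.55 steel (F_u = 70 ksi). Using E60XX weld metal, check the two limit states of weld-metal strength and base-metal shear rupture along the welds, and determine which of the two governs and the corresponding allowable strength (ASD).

E60XX → F_EXX = 60 ksi.
t_e = 0.707 × 0.5 = 0.3535 in; L = 30 in.
Weld metal: R_n/Ω = (1/2.0) × 0.6 × 60 × 0.3535 × 30 = 190.9 kips.
Base metal (shear rupture): R_n/Ω = (1/2.0) × 0.6 × 70 × 0.875 × 30 = 551.2 kips.
Governing: weld metal.

R_n/Ω ≈ 191 kips (weld metal governs)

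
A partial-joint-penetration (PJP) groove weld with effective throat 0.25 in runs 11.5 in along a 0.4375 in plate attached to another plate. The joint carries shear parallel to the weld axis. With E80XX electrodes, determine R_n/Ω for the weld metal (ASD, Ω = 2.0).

R_n/Ω ≈ 69 kips

E80XX → F_EXX = 80 ksi.
Effective throat (given) t_e = 0.25 in.
A_we = 0.25 × 11.5 = 2.875 in².
F_nw = 0.6 F_EXX = 48 ksi.
R_n/Ω = (48 × 2.875) / 2.0 = 69 kips.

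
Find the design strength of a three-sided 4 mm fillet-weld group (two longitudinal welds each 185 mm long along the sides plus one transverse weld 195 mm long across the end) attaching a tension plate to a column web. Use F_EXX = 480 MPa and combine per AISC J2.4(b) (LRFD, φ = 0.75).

t_e = 0.707 × 4 = 2.828 mm.
R_nwl = 0.6 × 480 × 2.828 × 370 × 10⁻³ = 301.4 kN (longitudinal, 2 welds).
R_nwt = 0.6 × 480 × 2.828 × 195 × 10⁻³ = 158.8 kN (transverse, base value).
(i) R_nwl + R_nwt = 460.2 kN; (ii) 0.85 R_nwl + 1.5 R_nwt = 494.4 kN.
R_n = max = 494.4 kN [governs: (ii)]; φR_n = 370.8 kN.

φR_n ≈ 371 kN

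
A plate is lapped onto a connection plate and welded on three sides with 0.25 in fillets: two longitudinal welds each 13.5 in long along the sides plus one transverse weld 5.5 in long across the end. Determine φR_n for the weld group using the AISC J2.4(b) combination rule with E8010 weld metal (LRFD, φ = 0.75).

E80XX → F_EXX = 80 ksi.
t_e = 0.707 × 0.25 = 0.1767 in.
R_nwl = 0.6 × 80 × 0.1767 × 27 = 229.1 kips (longitudinal, 2 welds).
R_nwt = 0.6 × 80 × 0.1767 × 5.5 = 46.66 kips (transverse, base value).
(i) R_nwl + R_nwt = 275.7 kips; (ii) 0.85 R_nwl + 1.5 R_nwt = 264.7 kips.
R_n = max = 275.7 kips [governs: (i)]; φR_n = 206.8 kips.

φR_n ≈ 207 kips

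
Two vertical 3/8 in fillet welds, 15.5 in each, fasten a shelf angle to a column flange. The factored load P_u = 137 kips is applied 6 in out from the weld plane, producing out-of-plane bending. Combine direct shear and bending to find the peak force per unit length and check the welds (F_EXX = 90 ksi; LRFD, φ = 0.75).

L_w = 2 × 15.5 = 31 in; section modulus (unit throat) S = 2 × L²/6 = 80.08 in².
Direct shear f_v = P/L_w = 137/31 = 4.419 kip/in.
Moment M = P × e = 137 × 6 = 822 kip·in; bending f_b = M/S = 10.26 kip/in.
f_max = √(f_v² + f_b²) = √(4.419² + 10.26²) = 11.18 kip/in.
φr_n = 0.75 × 0.6 × 90 × (0.707 × 0.375) = 10.74 kip/in → NOT adequate.

f_max ≈ 11.2 kip/in; NOT adequate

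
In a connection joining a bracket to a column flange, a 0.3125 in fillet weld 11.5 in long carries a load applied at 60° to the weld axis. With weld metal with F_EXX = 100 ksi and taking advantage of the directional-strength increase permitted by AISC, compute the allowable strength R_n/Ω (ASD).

t_e = 0.707 × 0.3125 = 0.2209 in; A_we = 0.2209 × 11.5 = 2.541 in².
Directional factor: 1.0 + 0.5 sin^1.5(60°) = 1.403.
F_nw = 0.6 × 100 × 1.403 = 84.18 ksi.
R_n/Ω = (84.18 × 2.541) / 2.0 = 106.9 kip.

R_n/Ω ≈ 107 kip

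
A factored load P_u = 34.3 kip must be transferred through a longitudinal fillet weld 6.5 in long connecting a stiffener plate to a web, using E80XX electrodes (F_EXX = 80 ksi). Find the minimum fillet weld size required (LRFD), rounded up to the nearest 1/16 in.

Total weld length L = 6.5 in.
Required throat t_e = P_u / (φ × 0.6 F_EXX × L) = 34.3 / (0.75 × 0.6 × 80 × 6.5) = 0.1466 in.
Required leg w = t_e / 0.707 = 0.2073 in → use 1/4 in.

w = 1/4 in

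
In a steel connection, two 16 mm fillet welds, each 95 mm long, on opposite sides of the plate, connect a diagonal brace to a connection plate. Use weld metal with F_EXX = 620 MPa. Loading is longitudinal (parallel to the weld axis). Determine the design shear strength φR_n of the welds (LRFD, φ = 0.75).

Effective throat t_e = 0.707 × 16 = 11.31 mm.
Total length L = 190 mm; A_we = 11.31 × 190 = 2149 mm².
F_nw = 0.6 F_EXX = 0.6 × 620 = 372 MPa.
φR_n = 0.75 × 372 × 2149 × 10⁻³ = 599.6 kN.

φR_n ≈ 600 kN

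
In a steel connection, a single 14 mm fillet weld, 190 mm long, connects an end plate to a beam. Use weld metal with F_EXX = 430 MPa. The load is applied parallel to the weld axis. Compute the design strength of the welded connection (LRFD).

φR_n ≈ 364 kN

Effective throat t_e = 0.707 × 14 = 9.898 mm.
Total length L = 190 mm; A_we = 9.898 × 190 = 1881 mm².
F_nw = 0.6 F_EXX = 0.6 × 430 = 258 MPa.
φR_n = 0.75 × 258 × 1881 × 10⁻³ = 363.9 kN.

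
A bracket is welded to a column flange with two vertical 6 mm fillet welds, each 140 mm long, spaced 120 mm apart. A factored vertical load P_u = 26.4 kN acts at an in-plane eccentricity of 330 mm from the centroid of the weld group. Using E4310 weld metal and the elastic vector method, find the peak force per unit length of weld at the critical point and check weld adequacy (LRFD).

E43XX → F_EXX = 430 MPa.
Total weld length L_w = 280 mm. Treat welds as unit-width lines.
Polar moment about centroid: J = 2[d³/12 + d(b/2)²] = 2[140³/12 + 140×60²] = 1465000 mm³.
Direct shear f_v = P/L_w = 26.4×10³ / 280 = 94.29 N/mm (vertical).
Torsion M = P·e = 26.4×10³ × 330 = 8712000 N·mm.
Critical point at (x, y) = (60, 70) from centroid. f_tx = M·y/J = 416.2 N/mm; f_ty = M·x/J = 356.7 N/mm.
Resultant f_max = √[f_tx² + (f_v + f_ty)²] = √[416.2² + (94.29 + 356.7)²] = 613.7 N/mm.
Capacity per unit length: φr_n = 0.75 × 0.6 × 430 × (0.707 × 6) = 820.8 N/mm.
613.7 ≤ 820.8 → adequate.

f_max ≈ 614 N/mm; adequate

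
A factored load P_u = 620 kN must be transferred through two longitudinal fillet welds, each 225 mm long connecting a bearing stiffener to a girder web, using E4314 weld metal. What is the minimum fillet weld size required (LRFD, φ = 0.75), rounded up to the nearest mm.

E43XX → F_EXX = 430 MPa.
Total weld length L = 450 mm.
Required throat t_e = P_u / (φ × 0.6 F_EXX × L) = 620 / (0.75 × 0.6 × 430 × 450 × 10⁻³) = 7.12 mm.
Required leg w = t_e / 0.707 = 10.07 mm → use 11 mm.

w = 11 mm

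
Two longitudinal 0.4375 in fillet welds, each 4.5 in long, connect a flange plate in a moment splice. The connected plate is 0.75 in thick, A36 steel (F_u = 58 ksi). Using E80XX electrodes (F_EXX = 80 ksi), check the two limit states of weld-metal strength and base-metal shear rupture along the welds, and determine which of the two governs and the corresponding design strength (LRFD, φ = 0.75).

t_e = 0.707 × 0.4375 = 0.3093 in; L = 9 in.
Weld metal: φR_n = 0.75 × 0.6 × 80 × 0.3093 × 9 = 100.2 kips.
Base metal (shear rupture): φR_n = 0.75 × 0.6 × 58 × 0.75 × 9 = 176.2 kips.
Governing: weld metal.

φR_n ≈ 100 kips (weld metal governs)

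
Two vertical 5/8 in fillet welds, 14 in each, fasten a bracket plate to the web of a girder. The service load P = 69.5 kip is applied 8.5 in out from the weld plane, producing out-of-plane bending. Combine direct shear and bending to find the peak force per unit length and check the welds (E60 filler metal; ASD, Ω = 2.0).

f_max ≈ 9.38 kip/in; NOT adequate

E60XX → F_EXX = 60 ksi.
L_w = 2 × 14 = 28 in; section modulus (unit throat) S = 2 × L²/6 = 65.33 in².
Direct shear f_v = P/L_w = 69.5/28 = 2.482 kip/in.
Moment M = P × e = 69.5 × 8.5 = 590.75 kip·in; bending f_b = M/S = 9.042 kip/in.
f_max = √(f_v² + f_b²) = √(2.482² + 9.042²) = 9.377 kip/in.
r_n/Ω = (1/2.0) × 0.6 × 60 × (0.707 × 0.625) = 7.954 kip/in → NOT adequate.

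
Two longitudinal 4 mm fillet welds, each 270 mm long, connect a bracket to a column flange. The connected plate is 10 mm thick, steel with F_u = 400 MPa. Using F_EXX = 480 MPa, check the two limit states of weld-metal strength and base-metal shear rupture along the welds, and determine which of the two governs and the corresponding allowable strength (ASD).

R_n/Ω ≈ 220 kN (weld metal governs)

t_e = 0.707 × 4 = 2.828 mm; L = 540 mm.
Weld metal: R_n/Ω = (1/2.0) × 0.6 × 480 × 2.828 × 540 × 10⁻³ = 219.9 kN.
Base metal (shear rupture): R_n/Ω = (1/2.0) × 0.6 × 400 × 10 × 540 × 10⁻³ = 648 kN.
Governing: weld metal.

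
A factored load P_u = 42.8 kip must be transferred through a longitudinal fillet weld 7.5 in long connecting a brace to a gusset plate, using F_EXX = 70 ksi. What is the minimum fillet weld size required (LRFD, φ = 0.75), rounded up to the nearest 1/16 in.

Total weld length L = 7.5 in.
Required throat t_e = P_u / (φ × 0.6 F_EXX × L) = 42.8 / (0.75 × 0.6 × 70 × 7.5) = 0.1812 in.
Required leg w = t_e / 0.707 = 0.2562 in → use 5/16 in.

w = 5/16 in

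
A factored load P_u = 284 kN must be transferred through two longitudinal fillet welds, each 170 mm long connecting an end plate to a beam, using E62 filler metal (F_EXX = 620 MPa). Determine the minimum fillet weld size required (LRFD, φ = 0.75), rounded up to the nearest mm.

w = 5 mm

Total weld length L = 340 mm.
Required throat t_e = P_u / (φ × 0.6 F_EXX × L) = 284 / (0.75 × 0.6 × 620 × 340 × 10⁻³) = 2.994 mm.
Required leg w = t_e / 0.707 = 4.235 mm → use 5 mm.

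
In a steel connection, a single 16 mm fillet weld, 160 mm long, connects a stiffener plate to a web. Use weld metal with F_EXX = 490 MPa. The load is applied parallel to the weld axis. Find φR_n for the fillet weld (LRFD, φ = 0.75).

Effective throat t_e = 0.707 × 16 = 11.31 mm.
Total length L = 160 mm; A_we = 11.31 × 160 = 1810 mm².
F_nw = 0.6 F_EXX = 0.6 × 490 = 294 MPa.
φR_n = 0.75 × 294 × 1810 × 10⁻³ = 399.1 kN.

φR_n ≈ 399 kN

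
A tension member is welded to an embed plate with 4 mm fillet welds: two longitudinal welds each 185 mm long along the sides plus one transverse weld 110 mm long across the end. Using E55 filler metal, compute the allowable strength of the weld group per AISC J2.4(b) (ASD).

R_n/Ω ≈ 224 kN

E55XX → F_EXX = 550 MPa.
t_e = 0.707 × 4 = 2.828 mm.
R_nwl = 0.6 × 550 × 2.828 × 370 × 10⁻³ = 345.3 kN (longitudinal, 2 welds).
R_nwt = 0.6 × 550 × 2.828 × 110 × 10⁻³ = 102.7 kN (transverse, base value).
(i) R_nwl + R_nwt = 448 kN; (ii) 0.85 R_nwl + 1.5 R_nwt = 447.5 kN.
R_n = max = 448 kN [governs: (i)]; R_n/Ω = 224 kN.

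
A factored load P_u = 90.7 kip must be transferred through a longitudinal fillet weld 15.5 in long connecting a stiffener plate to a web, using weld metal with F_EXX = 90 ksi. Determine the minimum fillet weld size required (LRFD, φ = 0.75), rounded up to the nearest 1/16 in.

w = 1/4 in

Total weld length L = 15.5 in.
Required throat t_e = P_u / (φ × 0.6 F_EXX × L) = 90.7 / (0.75 × 0.6 × 90 × 15.5) = 0.1445 in.
Required leg w = t_e / 0.707 = 0.2044 in → use 1/4 in.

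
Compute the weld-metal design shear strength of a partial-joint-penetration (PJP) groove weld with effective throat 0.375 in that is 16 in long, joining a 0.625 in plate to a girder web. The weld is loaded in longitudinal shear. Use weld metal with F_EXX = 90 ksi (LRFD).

φR_n ≈ 243 kip

Effective throat (given) t_e = 0.375 in.
A_we = 0.375 × 16 = 6 in².
F_nw = 0.6 F_EXX = 54 ksi.
φR_n = 0.75 × 54 × 6 = 243 kip.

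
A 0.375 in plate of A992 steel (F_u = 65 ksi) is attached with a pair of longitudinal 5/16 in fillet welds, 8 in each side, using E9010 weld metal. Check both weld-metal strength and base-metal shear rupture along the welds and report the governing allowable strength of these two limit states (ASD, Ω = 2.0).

E90XX → F_EXX = 90 ksi.
t_e = 0.707 × 0.3125 = 0.2209 in; L = 16 in.
Weld metal: R_n/Ω = (1/2.0) × 0.6 × 90 × 0.2209 × 16 = 95.44 kip.
Base metal (shear rupture): R_n/Ω = (1/2.0) × 0.6 × 65 × 0.375 × 16 = 117 kip.
Governing: weld metal.

R_n/Ω ≈ 95.4 kip (weld metal governs)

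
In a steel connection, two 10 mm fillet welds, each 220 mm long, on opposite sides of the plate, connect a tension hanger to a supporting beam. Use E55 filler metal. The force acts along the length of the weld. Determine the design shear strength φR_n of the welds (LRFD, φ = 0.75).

φR_n ≈ 770 kN

E55XX → F_EXX = 550 MPa.
Effective throat t_e = 0.707 × 10 = 7.07 mm.
Total length L = 440 mm; A_we = 7.07 × 440 = 3111 mm².
F_nw = 0.6 F_EXX = 0.6 × 550 = 330 MPa.
φR_n = 0.75 × 330 × 3111 × 10⁻³ = 769.9 kN.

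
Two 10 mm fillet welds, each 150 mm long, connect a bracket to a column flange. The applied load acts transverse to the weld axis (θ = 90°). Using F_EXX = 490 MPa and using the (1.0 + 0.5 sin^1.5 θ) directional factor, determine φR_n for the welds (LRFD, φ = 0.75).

t_e = 0.707 × 10 = 7.07 mm; A_we = 7.07 × 300 = 2121 mm².
Directional factor: 1.0 + 0.5 sin^1.5(90°) = 1.5.
F_nw = 0.6 × 490 × 1.5 = 441 MPa.
φR_n = 0.75 × 441 × 2121 × 10⁻³ = 701.5 kN.

φR_n ≈ 702 kN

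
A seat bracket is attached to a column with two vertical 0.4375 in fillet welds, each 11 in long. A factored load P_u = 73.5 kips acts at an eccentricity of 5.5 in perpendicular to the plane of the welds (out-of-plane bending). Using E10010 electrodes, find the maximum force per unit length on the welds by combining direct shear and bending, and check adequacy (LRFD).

f_max ≈ 10.6 kip/in; adequate

E100XX → F_EXX = 100 ksi.
L_w = 2 × 11 = 22 in; section modulus (unit throat) S = 2 × L²/6 = 40.33 in².
Direct shear f_v = P/L_w = 73.5/22 = 3.341 kip/in.
Moment M = P × e = 73.5 × 5.5 = 404.25 kip·in; bending f_b = M/S = 10.02 kip/in.
f_max = √(f_v² + f_b²) = √(3.341² + 10.02²) = 10.56 kip/in.
φr_n = 0.75 × 0.6 × 100 × (0.707 × 0.4375) = 13.92 kip/in → adequate.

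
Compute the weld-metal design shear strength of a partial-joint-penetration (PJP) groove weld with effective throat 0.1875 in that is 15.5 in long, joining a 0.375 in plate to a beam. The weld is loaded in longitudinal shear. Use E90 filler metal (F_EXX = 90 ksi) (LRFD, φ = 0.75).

φR_n ≈ 118 kips

Effective throat (given) t_e = 0.1875 in.
A_we = 0.1875 × 15.5 = 2.906 in².
F_nw = 0.6 F_EXX = 54 ksi.
φR_n = 0.75 × 54 × 2.906 = 117.7 kips.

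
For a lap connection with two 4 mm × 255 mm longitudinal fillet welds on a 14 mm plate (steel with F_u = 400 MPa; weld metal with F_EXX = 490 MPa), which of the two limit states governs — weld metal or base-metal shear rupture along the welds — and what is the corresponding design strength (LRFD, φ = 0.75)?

φR_n ≈ 318 kN (weld metal governs)

t_e = 0.707 × 4 = 2.828 mm; L = 510 mm.
Weld metal: φR_n = 0.75 × 0.6 × 490 × 2.828 × 510 × 10⁻³ = 318 kN.
Base metal (shear rupture): φR_n = 0.75 × 0.6 × 400 × 14 × 510 × 10⁻³ = 1285 kN.
Governing: weld metal.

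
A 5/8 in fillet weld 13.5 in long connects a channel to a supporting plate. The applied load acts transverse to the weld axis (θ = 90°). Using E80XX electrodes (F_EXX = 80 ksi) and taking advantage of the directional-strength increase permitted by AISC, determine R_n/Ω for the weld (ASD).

t_e = 0.707 × 0.625 = 0.4419 in; A_we = 0.4419 × 13.5 = 5.965 in².
Directional factor: 1.0 + 0.5 sin^1.5(90°) = 1.5.
F_nw = 0.6 × 80 × 1.5 = 72 ksi.
R_n/Ω = (72 × 5.965) / 2.0 = 214.8 kips.

R_n/Ω ≈ 215 kips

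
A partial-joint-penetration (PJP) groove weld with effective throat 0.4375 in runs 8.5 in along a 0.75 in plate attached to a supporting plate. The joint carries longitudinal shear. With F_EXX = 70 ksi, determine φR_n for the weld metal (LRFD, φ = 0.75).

Effective throat (given) t_e = 0.4375 in.
A_we = 0.4375 × 8.5 = 3.719 in².
F_nw = 0.6 F_EXX = 42 ksi.
φR_n = 0.75 × 42 × 3.719 = 117.1 kip.

φR_n ≈ 117 kip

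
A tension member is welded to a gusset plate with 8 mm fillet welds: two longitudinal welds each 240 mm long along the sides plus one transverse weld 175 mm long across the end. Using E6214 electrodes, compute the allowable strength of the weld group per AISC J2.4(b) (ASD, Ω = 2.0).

R_n/Ω ≈ 705 kN

E62XX → F_EXX = 620 MPa.
t_e = 0.707 × 8 = 5.656 mm.
R_nwl = 0.6 × 620 × 5.656 × 480 × 10⁻³ = 1010 kN (longitudinal, 2 welds).
R_nwt = 0.6 × 620 × 5.656 × 175 × 10⁻³ = 368.2 kN (transverse, base value).
(i) R_nwl + R_nwt = 1378 kN; (ii) 0.85 R_nwl + 1.5 R_nwt = 1411 kN.
R_n = max = 1411 kN [governs: (ii)]; R_n/Ω = 705.4 kN.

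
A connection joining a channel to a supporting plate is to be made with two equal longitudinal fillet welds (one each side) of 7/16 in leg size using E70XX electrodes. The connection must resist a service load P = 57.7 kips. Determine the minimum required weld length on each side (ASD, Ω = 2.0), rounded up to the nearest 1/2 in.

E70XX → F_EXX = 70 ksi.
Throat t_e = 0.707 × 0.4375 = 0.3093 in.
r_n/Ω = (0.6 × 70 × 0.3093) / 2.0 = 6.496 kip/in.
L_req = P / (r_n/Ω) = 57.7 / 6.496 = 8.883 in total.
Per side: 8.883 / 2 = 4.441 in.
Round up → use L = 4.5 in on each side.

L = 4.5 in on each side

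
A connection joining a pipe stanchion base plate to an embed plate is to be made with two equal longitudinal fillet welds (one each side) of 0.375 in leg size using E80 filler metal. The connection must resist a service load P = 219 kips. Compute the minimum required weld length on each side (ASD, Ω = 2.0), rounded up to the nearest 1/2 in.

L = 17.5 in on each side

E80XX → F_EXX = 80 ksi.
Throat t_e = 0.707 × 0.375 = 0.2651 in.
r_n/Ω = (0.6 × 80 × 0.2651) / 2.0 = 6.363 kip/in.
L_req = P / (r_n/Ω) = 219 / 6.363 = 34.42 in total.
Per side: 34.42 / 2 = 17.21 in.
Round up → use L = 17.5 in on each side.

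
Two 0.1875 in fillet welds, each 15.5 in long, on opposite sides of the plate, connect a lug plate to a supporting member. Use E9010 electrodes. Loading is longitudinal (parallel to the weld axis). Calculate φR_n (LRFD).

φR_n ≈ 166 kip

E90XX → F_EXX = 90 ksi.
Effective throat t_e = 0.707 × 0.1875 = 0.1326 in.
Total length L = 31 in; A_we = 0.1326 × 31 = 4.109 in².
F_nw = 0.6 F_EXX = 0.6 × 90 = 54 ksi.
φR_n = 0.75 × 54 × 4.109 = 166.4 kip.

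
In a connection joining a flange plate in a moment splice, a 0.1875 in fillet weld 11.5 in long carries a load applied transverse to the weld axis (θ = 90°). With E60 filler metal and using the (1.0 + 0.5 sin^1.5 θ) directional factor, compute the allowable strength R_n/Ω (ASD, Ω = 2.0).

R_n/Ω ≈ 41.2 kip

E60XX → F_EXX = 60 ksi.
t_e = 0.707 × 0.1875 = 0.1326 in; A_we = 0.1326 × 11.5 = 1.524 in².
Directional factor: 1.0 + 0.5 sin^1.5(90°) = 1.5.
F_nw = 0.6 × 60 × 1.5 = 54 ksi.
R_n/Ω = (54 × 1.524) / 2.0 = 41.16 kip.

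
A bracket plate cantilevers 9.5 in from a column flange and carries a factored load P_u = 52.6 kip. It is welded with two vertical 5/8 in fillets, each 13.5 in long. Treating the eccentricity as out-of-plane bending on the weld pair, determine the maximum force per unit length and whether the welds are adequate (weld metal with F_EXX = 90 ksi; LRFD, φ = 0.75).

f_max ≈ 8.45 kip/in; adequate

L_w = 2 × 13.5 = 27 in; section modulus (unit throat) S = 2 × L²/6 = 60.75 in².
Direct shear f_v = P/L_w = 52.6/27 = 1.948 kip/in.
Moment M = P × e = 52.6 × 9.5 = 499.7 kip·in; bending f_b = M/S = 8.226 kip/in.
f_max = √(f_v² + f_b²) = √(1.948² + 8.226²) = 8.453 kip/in.
φr_n = 0.75 × 0.6 × 90 × (0.707 × 0.625) = 17.9 kip/in → adequate.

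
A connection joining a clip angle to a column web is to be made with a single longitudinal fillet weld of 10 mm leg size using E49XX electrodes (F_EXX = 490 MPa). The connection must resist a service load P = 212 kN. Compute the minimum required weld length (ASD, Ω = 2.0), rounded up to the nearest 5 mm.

Throat t_e = 0.707 × 10 = 7.07 mm.
r_n/Ω = (0.6 × 490 × 7.07) / 2.0 = 1039 N/mm = 1.039 kN/mm.
L_req = P / (r_n/Ω) = 212 / 1.039 = 204 mm total.
Round up → use L = 205 mm.

L = 205 mm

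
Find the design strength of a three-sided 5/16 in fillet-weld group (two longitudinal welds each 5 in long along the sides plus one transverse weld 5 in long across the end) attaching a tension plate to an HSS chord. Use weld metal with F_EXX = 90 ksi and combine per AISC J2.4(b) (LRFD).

φR_n ≈ 143 kips

t_e = 0.707 × 0.3125 = 0.2209 in.
R_nwl = 0.6 × 90 × 0.2209 × 10 = 119.3 kips (longitudinal, 2 welds).
R_nwt = 0.6 × 90 × 0.2209 × 5 = 59.65 kips (transverse, base value).
(i) R_nwl + R_nwt = 179 kips; (ii) 0.85 R_nwl + 1.5 R_nwt = 190.9 kips.
R_n = max = 190.9 kips [governs: (ii)]; φR_n = 143.2 kips.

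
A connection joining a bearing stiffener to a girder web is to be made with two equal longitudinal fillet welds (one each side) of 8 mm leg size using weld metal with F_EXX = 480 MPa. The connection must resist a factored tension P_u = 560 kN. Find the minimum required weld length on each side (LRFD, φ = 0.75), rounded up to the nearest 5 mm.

L = 230 mm on each side

Throat t_e = 0.707 × 8 = 5.656 mm.
φr_n = 0.75 × 0.6 × 480 × 5.656 × 10⁻³ = 1.222 kN/mm.
L_req = P_u / φr_n = 560 / 1.222 = 458.4 mm total.
Per side: 458.4 / 2 = 229.2 mm.
Round up → use L = 230 mm on each side.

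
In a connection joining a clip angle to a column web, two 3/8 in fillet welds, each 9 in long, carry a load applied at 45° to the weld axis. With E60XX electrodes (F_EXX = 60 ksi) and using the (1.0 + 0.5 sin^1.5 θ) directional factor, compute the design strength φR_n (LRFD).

φR_n ≈ 167 kips

t_e = 0.707 × 0.375 = 0.2651 in; A_we = 0.2651 × 18 = 4.772 in².
Directional factor: 1.0 + 0.5 sin^1.5(45°) = 1.297.
F_nw = 0.6 × 60 × 1.297 = 46.7 ksi.
φR_n = 0.75 × 46.7 × 4.772 = 167.2 kips.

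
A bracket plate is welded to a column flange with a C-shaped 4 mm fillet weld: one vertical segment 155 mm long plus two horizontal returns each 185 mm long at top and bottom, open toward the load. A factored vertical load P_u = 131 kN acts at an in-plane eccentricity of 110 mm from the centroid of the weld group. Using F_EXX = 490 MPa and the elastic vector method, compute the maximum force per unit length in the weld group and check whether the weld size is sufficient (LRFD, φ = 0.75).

Total weld length L_w = 525 mm. Treat welds as unit-width lines.
Centroid: x̄ = 2×185×92.5 / 525 = 65.19 mm from the vertical weld.
Polar moment about centroid: J = I_x + I_y = [155³/12 + 2×185×77.5²] + [155×65.19² + 2(185³/12 + 185×27.31²)] = 4523000 mm³.
Direct shear f_v = P/L_w = 131×10³ / 525 = 249.5 N/mm (vertical).
Torsion M = P·e = 131×10³ × 110 = 14410000 N·mm.
Critical point at (x, y) = (119.8, 77.5) from centroid. f_tx = M·y/J = 246.9 N/mm; f_ty = M·x/J = 381.7 N/mm.
Resultant f_max = √[f_tx² + (f_v + f_ty)²] = √[246.9² + (249.5 + 381.7)²] = 677.8 N/mm.
Capacity per unit length: φr_n = 0.75 × 0.6 × 490 × (0.707 × 4) = 623.6 N/mm.
677.8 > 623.6 → NOT adequate.

f_max ≈ 678 N/mm; NOT adequate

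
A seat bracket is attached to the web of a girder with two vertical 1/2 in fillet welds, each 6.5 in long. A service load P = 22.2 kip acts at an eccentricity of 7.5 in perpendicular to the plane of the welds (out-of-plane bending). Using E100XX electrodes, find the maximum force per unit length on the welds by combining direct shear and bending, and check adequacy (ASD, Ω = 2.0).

f_max ≈ 11.9 kip/in; NOT adequate

E100XX → F_EXX = 100 ksi.
L_w = 2 × 6.5 = 13 in; section modulus (unit throat) S = 2 × L²/6 = 14.08 in².
Direct shear f_v = P/L_w = 22.2/13 = 1.708 kip/in.
Moment M = P × e = 22.2 × 7.5 = 166.5 kip·in; bending f_b = M/S = 11.82 kip/in.
f_max = √(f_v² + f_b²) = √(1.708² + 11.82²) = 11.95 kip/in.
r_n/Ω = (1/2.0) × 0.6 × 100 × (0.707 × 0.5) = 10.6 kip/in → NOT adequate.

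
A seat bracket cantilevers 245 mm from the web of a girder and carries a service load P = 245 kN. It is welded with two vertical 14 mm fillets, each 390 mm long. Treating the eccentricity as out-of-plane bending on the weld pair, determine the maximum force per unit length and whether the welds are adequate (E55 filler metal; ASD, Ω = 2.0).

f_max ≈ 1220 N/mm; adequate

E55XX → F_EXX = 550 MPa.
L_w = 2 × 390 = 780 mm; section modulus (unit throat) S = 2 × L²/6 = 50700 mm².
Direct shear f_v = P/L_w = 245×10³/780 = 314.1 N/mm.
Moment M = P × e = 245×10³ × 245 = 60025000 N·mm; bending f_b = M/S = 1184 N/mm.
f_max = √(f_v² + f_b²) = √(314.1² + 1184²) = 1225 N/mm.
r_n/Ω = (1/2.0) × 0.6 × 550 × (0.707 × 14) = 1633 N/mm → adequate.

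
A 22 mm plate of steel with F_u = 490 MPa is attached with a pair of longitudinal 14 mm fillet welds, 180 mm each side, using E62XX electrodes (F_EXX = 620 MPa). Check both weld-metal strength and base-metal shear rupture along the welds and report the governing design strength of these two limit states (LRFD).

t_e = 0.707 × 14 = 9.898 mm; L = 360 mm.
Weld metal: φR_n = 0.75 × 0.6 × 620 × 9.898 × 360 × 10⁻³ = 994.2 kN.
Base metal (shear rupture): φR_n = 0.75 × 0.6 × 490 × 22 × 360 × 10⁻³ = 1746 kN.
Governing: weld metal.

φR_n ≈ 994 kN (weld metal governs)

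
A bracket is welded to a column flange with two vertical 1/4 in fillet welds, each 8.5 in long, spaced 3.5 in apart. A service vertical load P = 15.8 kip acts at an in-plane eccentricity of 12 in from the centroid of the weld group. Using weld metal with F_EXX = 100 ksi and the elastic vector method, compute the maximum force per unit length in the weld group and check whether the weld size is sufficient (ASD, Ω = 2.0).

f_max ≈ 6.06 kip/in; NOT adequate

Total weld length L_w = 17 in. Treat welds as unit-width lines.
Polar moment about centroid: J = 2[d³/12 + d(b/2)²] = 2[8.5³/12 + 8.5×1.75²] = 154.4 in³.
Direct shear f_v = P/L_w = 15.8 / 17 = 0.9294 kip/in (vertical).
Torsion M = P·e = 15.8 × 12 = 189.6 kip·in.
Critical point at (x, y) = (1.75, 4.25) from centroid. f_tx = M·y/J = 5.218 kip/in; f_ty = M·x/J = 2.149 kip/in.
Resultant f_max = √[f_tx² + (f_v + f_ty)²] = √[5.218² + (0.9294 + 2.149)²] = 6.059 kip/in.
Capacity per unit length: r_n/Ω = (1/2.0) × 0.6 × 100 × (0.707 × 0.25) = 5.302 kip/in.
6.059 > 5.302 → NOT adequate.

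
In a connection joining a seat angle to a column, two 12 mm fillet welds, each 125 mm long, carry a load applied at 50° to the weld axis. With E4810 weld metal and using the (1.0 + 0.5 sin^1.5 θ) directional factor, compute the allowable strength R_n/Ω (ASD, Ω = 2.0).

R_n/Ω ≈ 408 kN

E48XX → F_EXX = 480 MPa.
t_e = 0.707 × 12 = 8.484 mm; A_we = 8.484 × 250 = 2121 mm².
Directional factor: 1.0 + 0.5 sin^1.5(50°) = 1.335.
F_nw = 0.6 × 480 × 1.335 = 384.5 MPa.
R_n/Ω = (384.5 × 2121) / 2.0 × 10⁻³ = 407.8 kN.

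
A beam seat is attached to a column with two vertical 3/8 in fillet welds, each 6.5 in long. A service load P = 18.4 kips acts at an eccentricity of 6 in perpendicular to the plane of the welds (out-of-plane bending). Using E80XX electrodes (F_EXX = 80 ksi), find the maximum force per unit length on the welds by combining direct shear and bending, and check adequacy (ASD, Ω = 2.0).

f_max ≈ 7.97 kip/in; NOT adequate

L_w = 2 × 6.5 = 13 in; section modulus (unit throat) S = 2 × L²/6 = 14.08 in².
Direct shear f_v = P/L_w = 18.4/13 = 1.415 kip/in.
Moment M = P × e = 18.4 × 6 = 110.4 kip·in; bending f_b = M/S = 7.839 kip/in.
f_max = √(f_v² + f_b²) = √(1.415² + 7.839²) = 7.966 kip/in.
r_n/Ω = (1/2.0) × 0.6 × 80 × (0.707 × 0.375) = 6.363 kip/in → NOT adequate.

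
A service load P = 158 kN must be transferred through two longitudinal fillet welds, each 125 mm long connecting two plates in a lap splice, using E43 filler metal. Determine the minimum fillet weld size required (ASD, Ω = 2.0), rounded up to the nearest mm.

E43XX → F_EXX = 430 MPa.
Total weld length L = 250 mm.
Required throat t_e = P × Ω / (0.6 F_EXX × L) = 158 × 2.0 / (0.6 × 430 × 250 × 10⁻³) = 4.899 mm.
Required leg w = t_e / 0.707 = 6.93 mm → use 7 mm.

w = 7 mm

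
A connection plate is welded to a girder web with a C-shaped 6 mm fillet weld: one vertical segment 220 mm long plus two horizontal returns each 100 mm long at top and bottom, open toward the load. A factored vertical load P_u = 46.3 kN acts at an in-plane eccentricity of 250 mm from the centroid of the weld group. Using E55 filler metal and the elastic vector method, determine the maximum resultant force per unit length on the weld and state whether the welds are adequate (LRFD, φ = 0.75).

f_max ≈ 486 N/mm; adequate

E55XX → F_EXX = 550 MPa.
Total weld length L_w = 420 mm. Treat welds as unit-width lines.
Centroid: x̄ = 2×100×50 / 420 = 23.81 mm from the vertical weld.
Polar moment about centroid: J = I_x + I_y = [220³/12 + 2×100×110²] + [220×23.81² + 2(100³/12 + 100×26.19²)] = 3736000 mm³.
Direct shear f_v = P/L_w = 46.3×10³ / 420 = 110.2 N/mm (vertical).
Torsion M = P·e = 46.3×10³ × 250 = 11575000 N·mm.
Critical point at (x, y) = (76.19, 110) from centroid. f_tx = M·y/J = 340.8 N/mm; f_ty = M·x/J = 236.1 N/mm.
Resultant f_max = √[f_tx² + (f_v + f_ty)²] = √[340.8² + (110.2 + 236.1)²] = 485.9 N/mm.
Capacity per unit length: φr_n = 0.75 × 0.6 × 550 × (0.707 × 6) = 1050 N/mm.
485.9 ≤ 1050 → adequate.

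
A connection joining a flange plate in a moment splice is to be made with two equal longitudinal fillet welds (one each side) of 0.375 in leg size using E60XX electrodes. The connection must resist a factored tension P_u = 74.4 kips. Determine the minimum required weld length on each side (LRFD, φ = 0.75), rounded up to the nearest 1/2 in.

E60XX → F_EXX = 60 ksi.
Throat t_e = 0.707 × 0.375 = 0.2651 in.
φr_n = 0.75 × 0.6 × 60 × 0.2651 = 7.158 kips/in.
L_req = P_u / φr_n = 74.4 / 7.158 = 10.39 in total.
Per side: 10.39 / 2 = 5.197 in.
Round up → use L = 5.5 in on each side.

L = 5.5 in on each side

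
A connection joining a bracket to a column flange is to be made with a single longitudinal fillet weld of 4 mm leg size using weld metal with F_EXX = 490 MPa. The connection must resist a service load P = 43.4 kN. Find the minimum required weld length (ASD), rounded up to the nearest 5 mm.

L = 105 mm

Throat t_e = 0.707 × 4 = 2.828 mm.
r_n/Ω = (0.6 × 490 × 2.828) / 2.0 = 415.7 N/mm = 0.4157 kN/mm.
L_req = P / (r_n/Ω) = 43.4 / 0.4157 = 104.4 mm total.
Round up → use L = 105 mm.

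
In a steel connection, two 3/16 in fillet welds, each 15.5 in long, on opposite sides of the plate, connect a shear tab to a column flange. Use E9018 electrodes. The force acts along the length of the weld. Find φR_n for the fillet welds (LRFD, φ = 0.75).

E90XX → F_EXX = 90 ksi.
Effective throat t_e = 0.707 × 0.1875 = 0.1326 in.
Total length L = 31 in; A_we = 0.1326 × 31 = 4.109 in².
F_nw = 0.6 F_EXX = 0.6 × 90 = 54 ksi.
φR_n = 0.75 × 54 × 4.109 = 166.4 kips.

φR_n ≈ 166 kips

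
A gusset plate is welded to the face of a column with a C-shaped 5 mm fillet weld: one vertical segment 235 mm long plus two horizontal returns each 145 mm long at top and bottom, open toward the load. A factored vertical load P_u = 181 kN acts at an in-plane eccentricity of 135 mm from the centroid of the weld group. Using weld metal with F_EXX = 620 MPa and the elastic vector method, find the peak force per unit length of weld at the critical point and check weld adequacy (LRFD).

f_max ≈ 881 N/mm; adequate

Total weld length L_w = 525 mm. Treat welds as unit-width lines.
Centroid: x̄ = 2×145×72.5 / 525 = 40.05 mm from the vertical weld.
Polar moment about centroid: J = I_x + I_y = [235³/12 + 2×145×117.5²] + [235×40.05² + 2(145³/12 + 145×32.45²)] = 6276000 mm³.
Direct shear f_v = P/L_w = 181×10³ / 525 = 344.8 N/mm (vertical).
Torsion M = P·e = 181×10³ × 135 = 24435000 N·mm.
Critical point at (x, y) = (105, 117.5) from centroid. f_tx = M·y/J = 457.5 N/mm; f_ty = M·x/J = 408.6 N/mm.
Resultant f_max = √[f_tx² + (f_v + f_ty)²] = √[457.5² + (344.8 + 408.6)²] = 881.4 N/mm.
Capacity per unit length: φr_n = 0.75 × 0.6 × 620 × (0.707 × 5) = 986.3 N/mm.
881.4 ≤ 986.3 → adequate.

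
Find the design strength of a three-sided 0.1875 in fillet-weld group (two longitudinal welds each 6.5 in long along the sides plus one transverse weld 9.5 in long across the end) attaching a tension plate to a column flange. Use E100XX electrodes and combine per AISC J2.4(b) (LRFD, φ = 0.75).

φR_n ≈ 151 kip

E100XX → F_EXX = 100 ksi.
t_e = 0.707 × 0.1875 = 0.1326 in.
R_nwl = 0.6 × 100 × 0.1326 × 13 = 103.4 kip (longitudinal, 2 welds).
R_nwt = 0.6 × 100 × 0.1326 × 9.5 = 75.56 kip (transverse, base value).
(i) R_nwl + R_nwt = 179 kip; (ii) 0.85 R_nwl + 1.5 R_nwt = 201.2 kip.
R_n = max = 201.2 kip [governs: (ii)]; φR_n = 150.9 kip.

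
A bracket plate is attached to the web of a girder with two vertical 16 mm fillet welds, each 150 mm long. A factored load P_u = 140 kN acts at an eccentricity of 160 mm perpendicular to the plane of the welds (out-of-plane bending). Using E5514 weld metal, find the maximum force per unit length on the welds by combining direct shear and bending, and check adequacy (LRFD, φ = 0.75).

E55XX → F_EXX = 550 MPa.
L_w = 2 × 150 = 300 mm; section modulus (unit throat) S = 2 × L²/6 = 7500 mm².
Direct shear f_v = P/L_w = 140×10³/300 = 466.7 N/mm.
Moment M = P × e = 140×10³ × 160 = 22400000 N·mm; bending f_b = M/S = 2987 N/mm.
f_max = √(f_v² + f_b²) = √(466.7² + 2987²) = 3023 N/mm.
φr_n = 0.75 × 0.6 × 550 × (0.707 × 16) = 2800 N/mm → NOT adequate.

f_max ≈ 3020 N/mm; NOT adequate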